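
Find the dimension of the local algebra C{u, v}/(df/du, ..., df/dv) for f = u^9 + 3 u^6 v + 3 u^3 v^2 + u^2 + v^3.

2

The Hessian of f at 0 is [[2, 0], [0, 0]] with rank 1, so corank 1. A Groebner basis of the Jacobian ideal J(f) in C{u,v} is {v^2, u}; counting standard monomials gives mu = 2. Corank 1: A-series; mu = 2 gives A_2.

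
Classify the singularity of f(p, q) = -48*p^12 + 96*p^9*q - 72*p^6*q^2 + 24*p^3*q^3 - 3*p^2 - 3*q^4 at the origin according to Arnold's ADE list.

A3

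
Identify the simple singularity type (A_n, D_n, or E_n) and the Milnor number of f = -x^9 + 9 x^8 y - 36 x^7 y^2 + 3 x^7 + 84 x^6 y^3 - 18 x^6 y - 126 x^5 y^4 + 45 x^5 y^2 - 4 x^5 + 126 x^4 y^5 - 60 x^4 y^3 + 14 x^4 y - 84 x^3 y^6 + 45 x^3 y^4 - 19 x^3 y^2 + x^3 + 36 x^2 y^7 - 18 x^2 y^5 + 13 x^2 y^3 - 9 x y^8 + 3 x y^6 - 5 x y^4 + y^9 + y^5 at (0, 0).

Type E8, Milnor number mu = 8.

The Hessian of f at 0 has rank 0. Corank 2; j^3 = x^3 is a perfect cube, so E-series; the 5-jet and mu = 8 give E_8.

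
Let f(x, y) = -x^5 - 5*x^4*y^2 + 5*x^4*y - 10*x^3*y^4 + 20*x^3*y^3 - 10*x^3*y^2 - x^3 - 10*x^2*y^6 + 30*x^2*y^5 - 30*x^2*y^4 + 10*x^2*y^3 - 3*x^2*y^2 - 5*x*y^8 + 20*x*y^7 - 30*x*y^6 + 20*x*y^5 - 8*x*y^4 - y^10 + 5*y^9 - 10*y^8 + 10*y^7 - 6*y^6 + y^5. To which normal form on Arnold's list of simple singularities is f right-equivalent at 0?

E_{8}

The Hessian of f at 0 has rank 0. Corank 2; j^3 = -x^3 is a perfect cube, so E-series; the 5-jet and mu = 8 give E_8.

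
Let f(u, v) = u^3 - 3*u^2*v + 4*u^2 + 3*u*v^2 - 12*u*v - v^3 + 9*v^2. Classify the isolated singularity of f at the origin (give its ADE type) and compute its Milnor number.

The Hessian of f at 0 has rank 1. Corank 1: A-series; mu = 2 gives A_2.

Type A_2, Milnor number mu = 2.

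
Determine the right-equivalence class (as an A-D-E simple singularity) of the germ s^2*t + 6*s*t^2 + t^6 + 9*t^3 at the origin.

D_7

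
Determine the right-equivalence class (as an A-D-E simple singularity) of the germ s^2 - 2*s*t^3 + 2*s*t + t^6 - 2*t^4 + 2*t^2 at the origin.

A_{1}

The Hessian of f at 0 has rank 2. Corank 0: nondegenerate Morse point, so A_1.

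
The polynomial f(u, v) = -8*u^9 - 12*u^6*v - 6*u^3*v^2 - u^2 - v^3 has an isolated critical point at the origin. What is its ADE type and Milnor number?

Type A_{2}, Milnor number mu = 2.

The Hessian of f at 0 has rank 1. Corank 1: A-series; mu = 2 gives A_2.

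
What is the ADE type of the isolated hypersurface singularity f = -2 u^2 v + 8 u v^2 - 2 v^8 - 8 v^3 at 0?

D_{9}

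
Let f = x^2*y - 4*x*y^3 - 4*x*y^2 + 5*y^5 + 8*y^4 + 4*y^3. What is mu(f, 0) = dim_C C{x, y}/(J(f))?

The Hessian of f at 0 has rank 0. Corank 2; j^3 = y*(x - 2*y)^2 has shape L^2 M (L != M), so D-series; mu = 6 gives D_6.

6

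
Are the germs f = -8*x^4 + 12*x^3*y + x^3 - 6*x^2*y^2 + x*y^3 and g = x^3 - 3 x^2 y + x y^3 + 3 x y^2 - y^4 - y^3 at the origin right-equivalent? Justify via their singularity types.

Yes.

The Hessian of f at 0 has rank 0. Corank 2; j^3 = x^3 is a perfect cube, so E-series; the 4-jet and mu = 7 give E_7. The Hessian of g at 0 has rank 0. Corank 2; j^3 = (x - y)^3 is a perfect cube, so E-series; the 4-jet and mu = 7 give E_7. Both have type E_7, hence right-equivalent.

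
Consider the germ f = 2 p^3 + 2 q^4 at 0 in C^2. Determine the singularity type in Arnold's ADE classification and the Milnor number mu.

Type E6, Milnor number mu = 6.

The Hessian of f at 0 is [[0, 0], [0, 0]] with rank 0, so corank 2. A Groebner basis of the Jacobian ideal J(f) in C{p,q} is {q^3, p^2}; counting standard monomials gives mu = 6. Corank 2; j^3 = 2*p^3 is a perfect cube, so E-series; the 4-jet and mu = 6 give E_6.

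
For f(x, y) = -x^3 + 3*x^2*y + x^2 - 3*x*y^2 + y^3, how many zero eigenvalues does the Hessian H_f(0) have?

Hessian at 0 has rank 1.

1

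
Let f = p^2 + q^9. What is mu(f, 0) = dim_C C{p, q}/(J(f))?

The Hessian of f at 0 has rank 1. Corank 1: A-series; mu = 8 gives A_8.

8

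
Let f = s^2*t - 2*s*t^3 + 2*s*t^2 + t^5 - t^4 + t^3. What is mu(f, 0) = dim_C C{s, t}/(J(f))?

5

The Hessian of f at 0 has rank 0. Corank 2; j^3 = t*(s + t)^2 has shape L^2 M (L != M), so D-series; mu = 5 gives D_5.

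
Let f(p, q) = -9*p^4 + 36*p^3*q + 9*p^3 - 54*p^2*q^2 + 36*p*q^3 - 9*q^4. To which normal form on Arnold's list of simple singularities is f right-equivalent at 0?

The Hessian of f at 0 is [[0, 0], [0, 0]] with rank 0, so corank 2. A Groebner basis of the Jacobian ideal J(f) in C{p,q} is {q^4, p*q^2 - q^3/3, p^2}; counting standard monomials gives mu = 6. Corank 2; j^3 = 9*p^3 is a perfect cube, so E-series; the 4-jet and mu = 6 give E_6.

E_6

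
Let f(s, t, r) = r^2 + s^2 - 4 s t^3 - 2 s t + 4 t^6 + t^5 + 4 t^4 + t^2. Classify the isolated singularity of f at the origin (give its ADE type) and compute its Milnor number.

Type A_4, Milnor number mu = 4.

The Hessian of f at 0 has rank 2. Corank 1: A-series; mu = 4 gives A_4.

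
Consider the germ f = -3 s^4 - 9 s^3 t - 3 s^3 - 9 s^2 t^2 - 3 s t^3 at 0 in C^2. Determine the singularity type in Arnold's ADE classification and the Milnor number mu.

The Hessian of f at 0 has rank 0. Corank 2; j^3 = -3*s^3 is a perfect cube, so E-series; the 4-jet and mu = 7 give E_7.

Type E_7, Milnor number mu = 7.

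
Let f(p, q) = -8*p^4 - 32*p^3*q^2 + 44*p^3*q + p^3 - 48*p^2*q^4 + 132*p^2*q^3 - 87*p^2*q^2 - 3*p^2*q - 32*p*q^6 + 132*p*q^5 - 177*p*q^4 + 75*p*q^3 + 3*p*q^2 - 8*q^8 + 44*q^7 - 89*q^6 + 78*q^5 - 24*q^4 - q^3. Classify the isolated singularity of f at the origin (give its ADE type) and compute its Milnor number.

The Hessian of f at 0 has rank 0. Corank 2; j^3 = (p - q)^3 is a perfect cube, so E-series; the 4-jet and mu = 7 give E_7.

Type E_7, Milnor number mu = 7.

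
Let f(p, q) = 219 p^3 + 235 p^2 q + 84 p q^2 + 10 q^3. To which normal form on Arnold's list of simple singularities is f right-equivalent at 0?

D_{4}

The Hessian of f at 0 has rank 0. Corank 2; j^3 = (3*p + q)*(73*p^2 + 54*p*q + 10*q^2) splits into three distinct lines over C (the quadratic factor has nonzero discriminant), so D_4.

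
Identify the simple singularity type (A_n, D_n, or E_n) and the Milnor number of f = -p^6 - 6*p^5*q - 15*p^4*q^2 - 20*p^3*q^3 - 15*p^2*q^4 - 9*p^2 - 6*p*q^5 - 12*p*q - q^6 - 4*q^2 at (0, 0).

Type A5, Milnor number mu = 5.

The Hessian of f at 0 is [[-18, -12], [-12, -8]] with rank 1, so corank 1. A Groebner basis of the Jacobian ideal J(f) in C{p,q} is {q^5, p + 2*q/3}; counting standard monomials gives mu = 5. Corank 1: A-series; mu = 5 gives A_5.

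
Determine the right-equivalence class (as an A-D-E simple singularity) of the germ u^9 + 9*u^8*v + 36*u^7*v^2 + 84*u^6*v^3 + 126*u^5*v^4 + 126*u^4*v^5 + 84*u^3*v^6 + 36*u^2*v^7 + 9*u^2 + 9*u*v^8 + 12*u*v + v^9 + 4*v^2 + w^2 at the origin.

A_{8}

The Hessian of f at 0 has rank 2. Corank 1: A-series; mu = 8 gives A_8.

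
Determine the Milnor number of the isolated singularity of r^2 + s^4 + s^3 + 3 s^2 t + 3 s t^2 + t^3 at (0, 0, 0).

6

The Hessian of f at 0 has rank 1. Corank 2; j^3 = (s + t)^3 is a perfect cube, so E-series; the 4-jet and mu = 6 give E_6.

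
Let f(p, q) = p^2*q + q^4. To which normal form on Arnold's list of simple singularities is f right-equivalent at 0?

The Hessian of f at 0 has rank 0. Corank 2; j^3 = p^2*q has shape L^2 M (L != M), so D-series; mu = 5 gives D_5.

D5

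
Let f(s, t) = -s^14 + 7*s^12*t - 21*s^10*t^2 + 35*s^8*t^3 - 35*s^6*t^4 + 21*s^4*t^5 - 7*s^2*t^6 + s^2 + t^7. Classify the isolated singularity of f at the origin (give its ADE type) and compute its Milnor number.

Type A6, Milnor number mu = 6.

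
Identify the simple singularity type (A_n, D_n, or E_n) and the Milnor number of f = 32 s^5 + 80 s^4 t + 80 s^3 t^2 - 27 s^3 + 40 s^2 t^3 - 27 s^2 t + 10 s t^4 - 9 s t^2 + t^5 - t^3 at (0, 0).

The Hessian of f at 0 has rank 0. Corank 2; j^3 = -(3*s + t)^3 is a perfect cube, so E-series; the 5-jet and mu = 8 give E_8.

Type E8, Milnor number mu = 8.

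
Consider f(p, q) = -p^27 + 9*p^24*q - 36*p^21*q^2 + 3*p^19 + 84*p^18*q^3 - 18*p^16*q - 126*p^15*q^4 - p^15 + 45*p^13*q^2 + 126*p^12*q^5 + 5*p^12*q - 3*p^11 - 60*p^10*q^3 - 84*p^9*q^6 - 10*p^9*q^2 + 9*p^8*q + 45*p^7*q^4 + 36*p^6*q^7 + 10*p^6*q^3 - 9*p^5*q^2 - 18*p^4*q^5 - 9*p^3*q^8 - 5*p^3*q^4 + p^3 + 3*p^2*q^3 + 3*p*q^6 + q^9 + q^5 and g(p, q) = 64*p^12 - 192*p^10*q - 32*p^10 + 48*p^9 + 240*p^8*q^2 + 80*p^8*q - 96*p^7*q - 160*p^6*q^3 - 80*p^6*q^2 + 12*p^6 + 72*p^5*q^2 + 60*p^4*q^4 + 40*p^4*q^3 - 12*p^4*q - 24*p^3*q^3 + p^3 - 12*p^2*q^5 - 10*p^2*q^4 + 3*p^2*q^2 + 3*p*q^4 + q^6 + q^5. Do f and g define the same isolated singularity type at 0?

Yes.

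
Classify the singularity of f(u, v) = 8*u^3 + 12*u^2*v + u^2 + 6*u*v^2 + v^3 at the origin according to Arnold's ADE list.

A2

The Hessian of f at 0 is [[2, 0], [0, 0]] with rank 1, so corank 1. A Groebner basis of the Jacobian ideal J(f) in C{u,v} is {v^2, u}; counting standard monomials gives mu = 2. Corank 1: A-series; mu = 2 gives A_2.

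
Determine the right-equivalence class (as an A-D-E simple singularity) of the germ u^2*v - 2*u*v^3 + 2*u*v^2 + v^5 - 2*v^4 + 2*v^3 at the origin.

D_{4}

The Hessian of f at 0 has rank 0. Corank 2; j^3 = v*(u^2 + 2*u*v + 2*v^2) splits into three distinct lines over C (the quadratic factor has nonzero discriminant), so D_4.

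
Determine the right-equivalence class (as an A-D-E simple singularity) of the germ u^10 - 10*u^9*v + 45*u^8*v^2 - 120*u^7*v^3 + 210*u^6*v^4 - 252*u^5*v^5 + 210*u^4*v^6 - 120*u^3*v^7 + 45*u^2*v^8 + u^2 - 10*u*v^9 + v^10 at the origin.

A_9

The Hessian of f at 0 has rank 1. Corank 1: A-series; mu = 9 gives A_9.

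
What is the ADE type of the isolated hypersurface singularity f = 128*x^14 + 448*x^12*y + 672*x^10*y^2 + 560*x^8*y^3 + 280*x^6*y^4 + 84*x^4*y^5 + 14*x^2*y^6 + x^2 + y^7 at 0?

The Hessian of f at 0 has rank 1. Corank 1: A-series; mu = 6 gives A_6.

A_{6}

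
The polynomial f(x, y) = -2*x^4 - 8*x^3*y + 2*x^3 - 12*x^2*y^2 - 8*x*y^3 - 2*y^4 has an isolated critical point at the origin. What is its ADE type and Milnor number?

Type E_{6}, Milnor number mu = 6.

The Hessian of f at 0 is [[0, 0], [0, 0]] with rank 0, so corank 2. A Groebner basis of the Jacobian ideal J(f) in C{x,y} is {y^4, x*y^2 + y^3/3, x^2}; counting standard monomials gives mu = 6. Corank 2; j^3 = 2*x^3 is a perfect cube, so E-series; the 4-jet and mu = 6 give E_6.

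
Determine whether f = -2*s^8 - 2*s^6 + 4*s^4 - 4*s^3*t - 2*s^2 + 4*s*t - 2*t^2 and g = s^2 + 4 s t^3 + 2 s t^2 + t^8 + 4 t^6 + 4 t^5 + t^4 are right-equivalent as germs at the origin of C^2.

The Hessian of f at 0 has rank 1. Corank 1: A-series; mu = 7 gives A_7. The Hessian of g at 0 has rank 1. Corank 1: A-series; mu = 7 gives A_7. Both have type A_7, hence right-equivalent.

Yes.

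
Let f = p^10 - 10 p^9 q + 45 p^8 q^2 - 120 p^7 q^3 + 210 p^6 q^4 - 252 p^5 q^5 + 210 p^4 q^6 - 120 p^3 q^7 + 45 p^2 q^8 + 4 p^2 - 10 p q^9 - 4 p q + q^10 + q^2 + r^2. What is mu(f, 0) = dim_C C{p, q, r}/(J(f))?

The Hessian of f at 0 is [[8, -4, 0], [-4, 2, 0], [0, 0, 2]] with rank 2, so corank 1. A Groebner basis of the Jacobian ideal J(f) in C{p,q,r} is {q^9, p - q/2, r}; counting standard monomials gives mu = 9. Corank 1: A-series; mu = 9 gives A_9.

9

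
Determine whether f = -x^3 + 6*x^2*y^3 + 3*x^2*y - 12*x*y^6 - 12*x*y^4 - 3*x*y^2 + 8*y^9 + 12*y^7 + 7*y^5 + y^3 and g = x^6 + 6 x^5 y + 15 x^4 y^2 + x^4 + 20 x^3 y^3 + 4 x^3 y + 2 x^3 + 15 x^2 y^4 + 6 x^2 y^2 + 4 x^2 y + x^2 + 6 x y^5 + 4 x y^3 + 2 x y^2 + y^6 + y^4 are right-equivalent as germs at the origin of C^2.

No.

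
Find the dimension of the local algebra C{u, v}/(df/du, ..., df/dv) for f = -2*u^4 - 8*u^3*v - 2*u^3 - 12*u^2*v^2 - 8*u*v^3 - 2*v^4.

6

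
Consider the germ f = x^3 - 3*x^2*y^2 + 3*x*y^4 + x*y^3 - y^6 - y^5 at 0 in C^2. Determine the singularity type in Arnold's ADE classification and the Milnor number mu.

Type E7, Milnor number mu = 7.

The Hessian of f at 0 has rank 0. Corank 2; j^3 = x^3 is a perfect cube, so E-series; the 4-jet and mu = 7 give E_7.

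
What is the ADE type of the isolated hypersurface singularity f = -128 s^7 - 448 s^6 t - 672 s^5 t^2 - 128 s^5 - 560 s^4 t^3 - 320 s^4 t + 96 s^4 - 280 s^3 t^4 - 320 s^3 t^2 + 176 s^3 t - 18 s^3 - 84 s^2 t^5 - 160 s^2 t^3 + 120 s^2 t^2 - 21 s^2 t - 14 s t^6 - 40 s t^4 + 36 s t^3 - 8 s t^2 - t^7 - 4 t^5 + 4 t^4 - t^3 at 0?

The Hessian of f at 0 has rank 0. Corank 2; j^3 = -(2*s + t)*(3*s + t)^2 has shape L^2 M (L != M), so D-series; mu = 8 gives D_8.

D8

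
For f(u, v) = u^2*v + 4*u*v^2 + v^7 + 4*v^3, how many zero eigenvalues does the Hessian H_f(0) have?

2

The Hessian at 0 is [[0, 0], [0, 0]] of rank 0; hence corank 2.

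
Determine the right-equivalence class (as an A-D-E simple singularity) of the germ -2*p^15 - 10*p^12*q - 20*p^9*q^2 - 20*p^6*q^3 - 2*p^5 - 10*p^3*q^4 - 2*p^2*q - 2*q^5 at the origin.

The Hessian of f at 0 has rank 0. Corank 2; j^3 = -2*p^2*q has shape L^2 M (L != M), so D-series; mu = 6 gives D_6.

D_{6}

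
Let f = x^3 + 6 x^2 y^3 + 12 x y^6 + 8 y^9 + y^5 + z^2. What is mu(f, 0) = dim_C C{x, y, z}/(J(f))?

8

The Hessian of f at 0 is [[0, 0, 0], [0, 0, 0], [0, 0, 2]] with rank 1, so corank 2. A Groebner basis of the Jacobian ideal J(f) in C{x,y,z} is {x^2/4 + x*y^3, y^4, x^3, x^2*y, z}; counting standard monomials gives mu = 8. Corank 2; j^3 = x^3 is a perfect cube, so E-series; the 5-jet and mu = 8 give E_8.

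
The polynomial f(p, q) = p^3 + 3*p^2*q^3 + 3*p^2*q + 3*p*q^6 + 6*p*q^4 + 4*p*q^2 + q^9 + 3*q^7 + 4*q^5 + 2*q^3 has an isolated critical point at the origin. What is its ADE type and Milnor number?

Type D_{4}, Milnor number mu = 4.

The Hessian of f at 0 is [[0, 0], [0, 0]] with rank 0, so corank 2. A Groebner basis of the Jacobian ideal J(f) in C{p,q} is {q^3, p^2 - 2*q^2/3, p*q + q^2}; counting standard monomials gives mu = 4. Corank 2; j^3 = (p + q)*(p^2 + 2*p*q + 2*q^2) splits into three distinct lines over C (the quadratic factor has nonzero discriminant), so D_4.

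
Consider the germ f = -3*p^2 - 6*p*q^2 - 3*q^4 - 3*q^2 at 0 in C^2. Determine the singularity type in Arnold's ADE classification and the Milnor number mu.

Type A1, Milnor number mu = 1.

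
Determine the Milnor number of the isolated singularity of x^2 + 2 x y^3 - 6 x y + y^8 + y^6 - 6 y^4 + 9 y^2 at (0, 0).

7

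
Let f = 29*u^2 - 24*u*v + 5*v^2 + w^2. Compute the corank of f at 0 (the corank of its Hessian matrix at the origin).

Hessian at 0 has rank 3.

0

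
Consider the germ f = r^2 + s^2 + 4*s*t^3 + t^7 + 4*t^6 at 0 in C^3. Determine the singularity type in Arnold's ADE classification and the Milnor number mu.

Type A_{6}, Milnor number mu = 6.

The Hessian of f at 0 has rank 2. Corank 1: A-series; mu = 6 gives A_6.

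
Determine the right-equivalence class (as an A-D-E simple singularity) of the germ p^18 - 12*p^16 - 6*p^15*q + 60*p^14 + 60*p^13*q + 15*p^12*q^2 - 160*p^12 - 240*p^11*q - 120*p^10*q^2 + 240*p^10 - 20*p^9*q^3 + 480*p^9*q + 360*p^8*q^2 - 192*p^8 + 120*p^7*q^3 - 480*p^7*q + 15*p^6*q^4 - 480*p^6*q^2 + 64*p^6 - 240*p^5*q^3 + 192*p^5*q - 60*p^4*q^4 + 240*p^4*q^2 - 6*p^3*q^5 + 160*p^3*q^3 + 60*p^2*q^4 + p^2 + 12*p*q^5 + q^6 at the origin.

A5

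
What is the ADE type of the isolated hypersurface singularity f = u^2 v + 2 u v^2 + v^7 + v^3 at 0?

D_{8}

The Hessian of f at 0 has rank 0. Corank 2; j^3 = v*(u + v)^2 has shape L^2 M (L != M), so D-series; mu = 8 gives D_8.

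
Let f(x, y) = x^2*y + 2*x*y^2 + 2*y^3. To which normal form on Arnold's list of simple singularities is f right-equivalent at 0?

The Hessian of f at 0 has rank 0. Corank 2; j^3 = y*(x^2 + 2*x*y + 2*y^2) splits into three distinct lines over C (the quadratic factor has nonzero discriminant), so D_4.

D4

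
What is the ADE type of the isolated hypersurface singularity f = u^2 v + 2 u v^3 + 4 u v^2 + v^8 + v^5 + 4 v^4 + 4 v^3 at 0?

The Hessian of f at 0 is [[0, 0], [0, 0]] with rank 0, so corank 2. A Groebner basis of the Jacobian ideal J(f) in C{u,v} is {u^4 + 24*u^3 + 112*u^2*v + u^2 + 177*u*v^2 - 94*u*v - 192*v^2, u^3*v - 6*u^3 - 24*u^2*v - u^2/8 - 257*u*v^2/8 + 63*u*v/4 + 32*v^2, u^3 + u^2*v^2 + 2*u^2*v, u*v + v^3 + 2*v^2}; counting standard monomials gives mu = 9. Corank 2; j^3 = v*(u + 2*v)^2 has shape L^2 M (L != M), so D-series; mu = 9 gives D_9.

D9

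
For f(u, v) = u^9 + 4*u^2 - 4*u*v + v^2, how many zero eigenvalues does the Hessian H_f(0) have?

Hessian at 0 has rank 1.

1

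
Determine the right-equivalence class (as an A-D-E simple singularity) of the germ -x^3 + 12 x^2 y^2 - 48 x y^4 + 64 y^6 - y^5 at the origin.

The Hessian of f at 0 has rank 0. Corank 2; j^3 = -x^3 is a perfect cube, so E-series; the 5-jet and mu = 8 give E_8.

E_8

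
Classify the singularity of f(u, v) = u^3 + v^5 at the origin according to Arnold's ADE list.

The Hessian of f at 0 is [[0, 0], [0, 0]] with rank 0, so corank 2. A Groebner basis of the Jacobian ideal J(f) in C{u,v} is {v^4, u^2}; counting standard monomials gives mu = 8. Corank 2; j^3 = u^3 is a perfect cube, so E-series; the 5-jet and mu = 8 give E_8.

E_8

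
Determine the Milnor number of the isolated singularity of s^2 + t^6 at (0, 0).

5

The Hessian of f at 0 has rank 1. Corank 1: A-series; mu = 5 gives A_5.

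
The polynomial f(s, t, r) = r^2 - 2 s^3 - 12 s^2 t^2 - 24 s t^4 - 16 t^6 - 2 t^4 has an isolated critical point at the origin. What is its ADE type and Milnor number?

Type E_{6}, Milnor number mu = 6.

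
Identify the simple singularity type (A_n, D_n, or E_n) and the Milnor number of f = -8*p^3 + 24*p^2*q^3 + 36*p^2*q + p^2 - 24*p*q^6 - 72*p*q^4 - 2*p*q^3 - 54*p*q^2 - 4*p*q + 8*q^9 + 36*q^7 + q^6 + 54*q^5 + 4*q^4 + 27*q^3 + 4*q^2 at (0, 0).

The Hessian of f at 0 has rank 1. Corank 1: A-series; mu = 2 gives A_2.

Type A2, Milnor number mu = 2.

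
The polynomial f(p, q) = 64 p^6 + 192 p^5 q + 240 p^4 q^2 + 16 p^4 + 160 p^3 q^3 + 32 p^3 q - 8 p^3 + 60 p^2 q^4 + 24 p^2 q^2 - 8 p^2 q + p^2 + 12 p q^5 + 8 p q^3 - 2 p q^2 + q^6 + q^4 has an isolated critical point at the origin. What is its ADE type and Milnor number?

Type A5, Milnor number mu = 5.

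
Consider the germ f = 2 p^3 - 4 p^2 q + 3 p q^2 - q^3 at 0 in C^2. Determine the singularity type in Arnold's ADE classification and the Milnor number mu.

Type D_{4}, Milnor number mu = 4.

The Hessian of f at 0 is [[0, 0], [0, 0]] with rank 0, so corank 2. A Groebner basis of the Jacobian ideal J(f) in C{p,q} is {q^3, p^2 - 3*q^2/2, p*q - 3*q^2/2}; counting standard monomials gives mu = 4. Corank 2; j^3 = (p - q)*(2*p^2 - 2*p*q + q^2) splits into three distinct lines over C (the quadratic factor has nonzero discriminant), so D_4.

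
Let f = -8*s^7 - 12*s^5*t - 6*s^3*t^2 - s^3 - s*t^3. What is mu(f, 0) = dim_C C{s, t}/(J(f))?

7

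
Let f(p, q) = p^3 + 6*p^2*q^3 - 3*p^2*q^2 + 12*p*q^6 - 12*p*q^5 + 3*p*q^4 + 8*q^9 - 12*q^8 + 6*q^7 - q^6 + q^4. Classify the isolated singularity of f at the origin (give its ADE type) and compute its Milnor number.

The Hessian of f at 0 has rank 0. Corank 2; j^3 = p^3 is a perfect cube, so E-series; the 4-jet and mu = 6 give E_6.

Type E6, Milnor number mu = 6.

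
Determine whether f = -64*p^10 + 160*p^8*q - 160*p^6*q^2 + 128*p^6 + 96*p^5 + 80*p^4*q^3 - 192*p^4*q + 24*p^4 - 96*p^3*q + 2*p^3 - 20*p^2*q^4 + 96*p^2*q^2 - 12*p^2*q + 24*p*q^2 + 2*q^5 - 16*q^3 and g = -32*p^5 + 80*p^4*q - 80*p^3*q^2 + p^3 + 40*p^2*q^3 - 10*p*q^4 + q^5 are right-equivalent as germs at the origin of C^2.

The Hessian of f at 0 has rank 0. Corank 2; j^3 = 2*(p - 2*q)^3 is a perfect cube, so E-series; the 5-jet and mu = 8 give E_8. The Hessian of g at 0 has rank 0. Corank 2; j^3 = p^3 is a perfect cube, so E-series; the 5-jet and mu = 8 give E_8. Both have type E_8, hence right-equivalent.

Yes.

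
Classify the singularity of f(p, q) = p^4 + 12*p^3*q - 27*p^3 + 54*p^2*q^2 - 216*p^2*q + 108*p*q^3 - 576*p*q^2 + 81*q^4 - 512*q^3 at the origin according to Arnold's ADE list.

E6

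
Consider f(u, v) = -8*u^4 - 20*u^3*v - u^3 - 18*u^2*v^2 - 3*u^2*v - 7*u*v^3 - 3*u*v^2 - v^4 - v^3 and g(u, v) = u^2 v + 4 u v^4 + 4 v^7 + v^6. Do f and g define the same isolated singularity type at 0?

No.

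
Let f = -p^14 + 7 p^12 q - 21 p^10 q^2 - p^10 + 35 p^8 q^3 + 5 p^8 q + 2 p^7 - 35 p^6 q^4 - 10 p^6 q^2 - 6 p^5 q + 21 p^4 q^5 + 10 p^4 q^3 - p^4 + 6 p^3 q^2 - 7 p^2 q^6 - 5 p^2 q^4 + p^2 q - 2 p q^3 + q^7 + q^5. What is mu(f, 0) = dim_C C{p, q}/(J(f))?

The Hessian of f at 0 has rank 0. Corank 2; j^3 = p^2*q has shape L^2 M (L != M), so D-series; mu = 8 gives D_8.

8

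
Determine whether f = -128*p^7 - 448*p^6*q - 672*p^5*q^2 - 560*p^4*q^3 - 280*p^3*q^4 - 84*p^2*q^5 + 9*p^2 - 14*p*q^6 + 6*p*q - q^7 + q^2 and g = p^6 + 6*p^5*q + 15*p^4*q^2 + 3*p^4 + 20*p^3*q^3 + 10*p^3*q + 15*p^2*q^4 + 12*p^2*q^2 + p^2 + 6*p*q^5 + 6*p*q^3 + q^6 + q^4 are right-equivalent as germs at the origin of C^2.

No.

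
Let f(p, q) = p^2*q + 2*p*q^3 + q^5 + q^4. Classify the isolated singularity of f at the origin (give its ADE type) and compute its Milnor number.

The Hessian of f at 0 has rank 0. Corank 2; j^3 = p^2*q has shape L^2 M (L != M), so D-series; mu = 5 gives D_5.

Type D_{5}, Milnor number mu = 5.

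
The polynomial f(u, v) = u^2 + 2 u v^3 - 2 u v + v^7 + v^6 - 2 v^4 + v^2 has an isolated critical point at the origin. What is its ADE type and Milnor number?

The Hessian of f at 0 is [[2, -2], [-2, 2]] with rank 1, so corank 1. A Groebner basis of the Jacobian ideal J(f) in C{u,v} is {u + v^3 - v, u^2 - 2*u*v + v^2}; counting standard monomials gives mu = 6. Corank 1: A-series; mu = 6 gives A_6.

Type A_{6}, Milnor number mu = 6.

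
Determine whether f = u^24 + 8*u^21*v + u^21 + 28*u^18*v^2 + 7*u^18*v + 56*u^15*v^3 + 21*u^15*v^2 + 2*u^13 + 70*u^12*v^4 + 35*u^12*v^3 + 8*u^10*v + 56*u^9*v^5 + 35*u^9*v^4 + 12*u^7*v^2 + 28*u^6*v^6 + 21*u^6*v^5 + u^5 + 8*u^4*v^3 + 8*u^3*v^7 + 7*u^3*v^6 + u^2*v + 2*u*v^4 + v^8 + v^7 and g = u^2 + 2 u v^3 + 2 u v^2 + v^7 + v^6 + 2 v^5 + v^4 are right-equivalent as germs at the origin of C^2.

No.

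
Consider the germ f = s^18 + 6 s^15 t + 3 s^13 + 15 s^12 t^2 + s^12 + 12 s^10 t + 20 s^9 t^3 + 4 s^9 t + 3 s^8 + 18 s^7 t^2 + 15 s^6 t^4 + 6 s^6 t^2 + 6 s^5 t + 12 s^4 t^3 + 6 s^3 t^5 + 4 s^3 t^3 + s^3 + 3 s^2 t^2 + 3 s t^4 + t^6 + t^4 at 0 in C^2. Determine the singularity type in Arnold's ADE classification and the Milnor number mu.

The Hessian of f at 0 is [[0, 0], [0, 0]] with rank 0, so corank 2. A Groebner basis of the Jacobian ideal J(f) in C{s,t} is {s^3, s^2*t, s^2/2 + s*t^2, t^3}; counting standard monomials gives mu = 6. Corank 2; j^3 = s^3 is a perfect cube, so E-series; the 4-jet and mu = 6 give E_6.

Type E_{6}, Milnor number mu = 6.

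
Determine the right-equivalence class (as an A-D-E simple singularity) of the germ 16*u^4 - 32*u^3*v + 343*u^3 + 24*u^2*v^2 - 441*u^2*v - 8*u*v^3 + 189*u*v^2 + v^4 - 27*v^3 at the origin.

E6

The Hessian of f at 0 is [[0, 0], [0, 0]] with rank 0, so corank 2. A Groebner basis of the Jacobian ideal J(f) in C{u,v} is {v^4, u*v^2 - 19*v^3/42, u^2 - 6*u*v/7 + 9*v^2/49}; counting standard monomials gives mu = 6. Corank 2; j^3 = (7*u - 3*v)^3 is a perfect cube, so E-series; the 4-jet and mu = 6 give E_6.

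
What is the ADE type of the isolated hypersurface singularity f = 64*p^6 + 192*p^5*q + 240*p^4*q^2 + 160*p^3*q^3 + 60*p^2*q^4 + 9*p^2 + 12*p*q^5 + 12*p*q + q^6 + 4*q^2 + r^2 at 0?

A_5

The Hessian of f at 0 is [[18, 12, 0], [12, 8, 0], [0, 0, 2]] with rank 2, so corank 1. A Groebner basis of the Jacobian ideal J(f) in C{p,q,r} is {q^5, p + 2*q/3, r}; counting standard monomials gives mu = 5. Corank 1: A-series; mu = 5 gives A_5.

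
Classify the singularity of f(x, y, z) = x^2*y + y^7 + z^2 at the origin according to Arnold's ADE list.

D_{8}

The Hessian of f at 0 is [[0, 0, 0], [0, 0, 0], [0, 0, 2]] with rank 1, so corank 2. A Groebner basis of the Jacobian ideal J(f) in C{x,y,z} is {x^2/7 + y^6, x^3, x*y, z}; counting standard monomials gives mu = 8. Corank 2; j^3 = x^2*y has shape L^2 M (L != M), so D-series; mu = 8 gives D_8.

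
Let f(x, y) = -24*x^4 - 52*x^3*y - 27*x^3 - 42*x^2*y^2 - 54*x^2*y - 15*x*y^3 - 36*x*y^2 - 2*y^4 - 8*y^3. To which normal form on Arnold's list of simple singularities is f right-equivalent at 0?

The Hessian of f at 0 has rank 0. Corank 2; j^3 = -(3*x + 2*y)^3 is a perfect cube, so E-series; the 4-jet and mu = 7 give E_7.

E7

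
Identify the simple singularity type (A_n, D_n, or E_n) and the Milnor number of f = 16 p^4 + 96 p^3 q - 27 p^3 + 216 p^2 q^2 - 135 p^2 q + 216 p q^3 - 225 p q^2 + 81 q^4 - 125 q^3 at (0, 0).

Type E_{6}, Milnor number mu = 6.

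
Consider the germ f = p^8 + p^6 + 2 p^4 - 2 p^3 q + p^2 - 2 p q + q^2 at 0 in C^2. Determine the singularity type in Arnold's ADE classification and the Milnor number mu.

Type A_{7}, Milnor number mu = 7.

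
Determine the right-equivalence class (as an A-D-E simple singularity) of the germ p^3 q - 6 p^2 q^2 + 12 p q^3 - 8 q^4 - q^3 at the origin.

E_{7}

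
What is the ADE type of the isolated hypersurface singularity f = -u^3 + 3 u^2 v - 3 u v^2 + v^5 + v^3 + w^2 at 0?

E8

The Hessian of f at 0 has rank 1. Corank 2; j^3 = -(u - v)^3 is a perfect cube, so E-series; the 5-jet and mu = 8 give E_8.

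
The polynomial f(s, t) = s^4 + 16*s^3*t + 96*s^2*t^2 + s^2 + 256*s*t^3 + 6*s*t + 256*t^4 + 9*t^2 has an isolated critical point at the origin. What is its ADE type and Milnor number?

The Hessian of f at 0 is [[2, 6], [6, 18]] with rank 1, so corank 1. A Groebner basis of the Jacobian ideal J(f) in C{s,t} is {t^3, s + 3*t}; counting standard monomials gives mu = 3. Corank 1: A-series; mu = 3 gives A_3.

Type A3, Milnor number mu = 3.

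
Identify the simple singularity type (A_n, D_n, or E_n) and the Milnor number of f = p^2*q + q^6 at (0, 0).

Type D_7, Milnor number mu = 7.

The Hessian of f at 0 has rank 0. Corank 2; j^3 = p^2*q has shape L^2 M (L != M), so D-series; mu = 7 gives D_7.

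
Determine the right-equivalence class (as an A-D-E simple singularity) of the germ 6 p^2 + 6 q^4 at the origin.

A3

The Hessian of f at 0 has rank 1. Corank 1: A-series; mu = 3 gives A_3.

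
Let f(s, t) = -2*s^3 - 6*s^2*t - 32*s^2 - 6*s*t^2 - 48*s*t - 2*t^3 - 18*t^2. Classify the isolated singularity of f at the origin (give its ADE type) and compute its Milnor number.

Type A2, Milnor number mu = 2.

The Hessian of f at 0 has rank 1. Corank 1: A-series; mu = 2 gives A_2.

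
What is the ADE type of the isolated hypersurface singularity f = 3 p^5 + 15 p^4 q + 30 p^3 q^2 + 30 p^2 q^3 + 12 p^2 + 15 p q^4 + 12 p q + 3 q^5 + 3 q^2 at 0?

The Hessian of f at 0 has rank 1. Corank 1: A-series; mu = 4 gives A_4.

A_4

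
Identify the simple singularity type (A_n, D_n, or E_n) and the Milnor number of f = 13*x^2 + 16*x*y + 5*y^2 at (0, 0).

Type A_{1}, Milnor number mu = 1.

The Hessian of f at 0 is [[26, 16], [16, 10]] with rank 2, so corank 0. A Groebner basis of the Jacobian ideal J(f) in C{x,y} is {x, y}; counting standard monomials gives mu = 1. Corank 0: nondegenerate Morse point, so A_1.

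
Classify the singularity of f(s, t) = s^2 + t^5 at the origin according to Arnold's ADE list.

A_{4}

The Hessian of f at 0 has rank 1. Corank 1: A-series; mu = 4 gives A_4.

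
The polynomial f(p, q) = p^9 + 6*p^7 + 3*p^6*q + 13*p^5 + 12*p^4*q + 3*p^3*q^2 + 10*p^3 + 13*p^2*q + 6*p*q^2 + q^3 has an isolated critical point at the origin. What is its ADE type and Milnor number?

The Hessian of f at 0 is [[0, 0], [0, 0]] with rank 0, so corank 2. A Groebner basis of the Jacobian ideal J(f) in C{p,q} is {q^3, p^2 - 3*q^2/11, p*q + 6*q^2/11}; counting standard monomials gives mu = 4. Corank 2; j^3 = (2*p + q)*(5*p^2 + 4*p*q + q^2) splits into three distinct lines over C (the quadratic factor has nonzero discriminant), so D_4.

Type D_{4}, Milnor number mu = 4.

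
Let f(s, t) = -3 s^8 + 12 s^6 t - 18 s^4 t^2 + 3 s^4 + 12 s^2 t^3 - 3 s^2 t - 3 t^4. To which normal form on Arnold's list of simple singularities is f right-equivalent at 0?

D5

The Hessian of f at 0 has rank 0. Corank 2; j^3 = -3*s^2*t has shape L^2 M (L != M), so D-series; mu = 5 gives D_5.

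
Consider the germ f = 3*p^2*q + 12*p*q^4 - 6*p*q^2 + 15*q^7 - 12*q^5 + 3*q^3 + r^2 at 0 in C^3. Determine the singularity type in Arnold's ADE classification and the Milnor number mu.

Type D8, Milnor number mu = 8.

The Hessian of f at 0 has rank 1. Corank 2; j^3 = 3*q*(p - q)^2 has shape L^2 M (L != M), so D-series; mu = 8 gives D_8.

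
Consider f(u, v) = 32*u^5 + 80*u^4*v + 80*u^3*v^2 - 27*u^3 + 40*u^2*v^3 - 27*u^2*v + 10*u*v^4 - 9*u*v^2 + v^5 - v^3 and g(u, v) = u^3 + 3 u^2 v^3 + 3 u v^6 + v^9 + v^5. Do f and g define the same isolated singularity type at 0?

Yes.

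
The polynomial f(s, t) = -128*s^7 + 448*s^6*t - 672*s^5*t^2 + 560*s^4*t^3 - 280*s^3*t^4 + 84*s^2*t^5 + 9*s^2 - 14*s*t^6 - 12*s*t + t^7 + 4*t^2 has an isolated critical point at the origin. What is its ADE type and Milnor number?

The Hessian of f at 0 is [[18, -12], [-12, 8]] with rank 1, so corank 1. A Groebner basis of the Jacobian ideal J(f) in C{s,t} is {t^6, s - 2*t/3}; counting standard monomials gives mu = 6. Corank 1: A-series; mu = 6 gives A_6.

Type A6, Milnor number mu = 6.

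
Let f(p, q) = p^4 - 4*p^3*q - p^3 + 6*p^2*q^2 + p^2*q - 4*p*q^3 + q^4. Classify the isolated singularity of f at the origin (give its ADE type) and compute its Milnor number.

Type D_5, Milnor number mu = 5.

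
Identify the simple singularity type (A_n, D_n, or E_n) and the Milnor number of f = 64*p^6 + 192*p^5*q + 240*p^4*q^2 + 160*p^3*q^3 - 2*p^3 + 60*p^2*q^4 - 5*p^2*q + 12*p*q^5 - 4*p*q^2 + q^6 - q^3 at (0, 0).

Type D_7, Milnor number mu = 7.

The Hessian of f at 0 has rank 0. Corank 2; j^3 = -(p + q)^2*(2*p + q) has shape L^2 M (L != M), so D-series; mu = 7 gives D_7.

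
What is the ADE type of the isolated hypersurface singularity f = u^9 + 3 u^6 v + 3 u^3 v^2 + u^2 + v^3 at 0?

The Hessian of f at 0 has rank 1. Corank 1: A-series; mu = 2 gives A_2.

A_2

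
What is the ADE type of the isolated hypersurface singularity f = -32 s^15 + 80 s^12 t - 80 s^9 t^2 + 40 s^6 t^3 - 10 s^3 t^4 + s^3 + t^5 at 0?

E8

The Hessian of f at 0 is [[0, 0], [0, 0]] with rank 0, so corank 2. A Groebner basis of the Jacobian ideal J(f) in C{s,t} is {t^4, s^2}; counting standard monomials gives mu = 8. Corank 2; j^3 = s^3 is a perfect cube, so E-series; the 5-jet and mu = 8 give E_8.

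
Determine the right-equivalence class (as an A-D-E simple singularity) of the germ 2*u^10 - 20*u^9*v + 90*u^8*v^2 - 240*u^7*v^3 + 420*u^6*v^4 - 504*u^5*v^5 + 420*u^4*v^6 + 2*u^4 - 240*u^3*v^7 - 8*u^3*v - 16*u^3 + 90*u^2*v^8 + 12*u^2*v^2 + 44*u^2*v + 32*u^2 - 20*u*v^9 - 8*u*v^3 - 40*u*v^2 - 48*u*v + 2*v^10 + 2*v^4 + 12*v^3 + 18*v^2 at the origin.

A_{9}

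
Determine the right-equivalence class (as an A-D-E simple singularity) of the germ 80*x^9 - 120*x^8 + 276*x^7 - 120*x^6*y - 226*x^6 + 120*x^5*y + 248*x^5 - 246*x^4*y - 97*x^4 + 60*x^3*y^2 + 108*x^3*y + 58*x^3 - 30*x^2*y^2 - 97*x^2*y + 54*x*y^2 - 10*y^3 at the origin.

D_{4}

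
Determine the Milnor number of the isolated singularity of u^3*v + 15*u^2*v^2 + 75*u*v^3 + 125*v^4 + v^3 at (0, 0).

The Hessian of f at 0 is [[0, 0], [0, 0]] with rank 0, so corank 2. A Groebner basis of the Jacobian ideal J(f) in C{u,v} is {u^3 - 75*u*v^2 + 3*v^2, u^2*v + 10*u*v^2, v^3}; counting standard monomials gives mu = 7. Corank 2; j^3 = v^3 is a perfect cube, so E-series; the 4-jet and mu = 7 give E_7.

7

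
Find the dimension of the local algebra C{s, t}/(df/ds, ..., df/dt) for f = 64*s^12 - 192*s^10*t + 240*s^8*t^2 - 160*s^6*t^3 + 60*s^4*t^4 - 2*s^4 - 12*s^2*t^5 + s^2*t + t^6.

7

The Hessian of f at 0 has rank 0. Corank 2; j^3 = s^2*t has shape L^2 M (L != M), so D-series; mu = 7 gives D_7.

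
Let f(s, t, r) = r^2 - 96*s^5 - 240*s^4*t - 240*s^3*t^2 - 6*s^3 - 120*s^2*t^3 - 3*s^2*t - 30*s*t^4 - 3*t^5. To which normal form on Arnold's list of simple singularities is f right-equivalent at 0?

D_6

The Hessian of f at 0 is [[0, 0, 0], [0, 0, 0], [0, 0, 2]] with rank 1, so corank 2. A Groebner basis of the Jacobian ideal J(f) in C{s,t,r} is {-s*t/10 + t^4, s*t^2, s^2 + s*t/2, r}; counting standard monomials gives mu = 6. Corank 2; j^3 = -3*s^2*(2*s + t) has shape L^2 M (L != M), so D-series; mu = 6 gives D_6.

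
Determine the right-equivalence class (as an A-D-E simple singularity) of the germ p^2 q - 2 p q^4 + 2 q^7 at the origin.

D_8

The Hessian of f at 0 has rank 0. Corank 2; j^3 = p^2*q has shape L^2 M (L != M), so D-series; mu = 8 gives D_8.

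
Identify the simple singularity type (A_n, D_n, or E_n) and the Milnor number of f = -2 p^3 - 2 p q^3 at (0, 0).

The Hessian of f at 0 has rank 0. Corank 2; j^3 = -2*p^3 is a perfect cube, so E-series; the 4-jet and mu = 7 give E_7.

Type E7, Milnor number mu = 7.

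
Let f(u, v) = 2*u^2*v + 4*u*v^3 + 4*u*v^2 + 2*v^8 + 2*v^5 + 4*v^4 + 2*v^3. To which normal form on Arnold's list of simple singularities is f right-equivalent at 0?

D9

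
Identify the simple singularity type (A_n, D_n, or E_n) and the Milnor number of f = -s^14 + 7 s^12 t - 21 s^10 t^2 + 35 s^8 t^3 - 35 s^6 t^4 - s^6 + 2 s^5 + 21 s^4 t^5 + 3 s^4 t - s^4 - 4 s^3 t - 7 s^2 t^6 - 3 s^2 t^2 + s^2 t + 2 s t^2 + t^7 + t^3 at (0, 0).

Type D8, Milnor number mu = 8.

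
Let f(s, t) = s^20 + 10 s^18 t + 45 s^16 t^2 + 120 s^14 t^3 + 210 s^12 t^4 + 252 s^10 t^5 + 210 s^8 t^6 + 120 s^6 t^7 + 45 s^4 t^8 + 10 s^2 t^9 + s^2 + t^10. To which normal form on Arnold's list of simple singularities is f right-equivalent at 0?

The Hessian of f at 0 has rank 1. Corank 1: A-series; mu = 9 gives A_9.

A_{9}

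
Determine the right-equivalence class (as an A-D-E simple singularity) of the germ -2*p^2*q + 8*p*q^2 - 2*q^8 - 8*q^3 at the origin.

The Hessian of f at 0 has rank 0. Corank 2; j^3 = -2*q*(p - 2*q)^2 has shape L^2 M (L != M), so D-series; mu = 9 gives D_9.

D9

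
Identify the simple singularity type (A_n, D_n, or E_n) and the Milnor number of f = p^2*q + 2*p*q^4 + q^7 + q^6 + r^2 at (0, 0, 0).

Type D_{7}, Milnor number mu = 7.

The Hessian of f at 0 has rank 1. Corank 2; j^3 = p^2*q has shape L^2 M (L != M), so D-series; mu = 7 gives D_7.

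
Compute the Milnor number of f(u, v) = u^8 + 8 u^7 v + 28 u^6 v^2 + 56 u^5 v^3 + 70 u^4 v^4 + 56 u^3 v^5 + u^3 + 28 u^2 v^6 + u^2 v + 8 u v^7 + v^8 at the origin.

The Hessian of f at 0 has rank 0. Corank 2; j^3 = u^2*(u + v) has shape L^2 M (L != M), so D-series; mu = 9 gives D_9.

9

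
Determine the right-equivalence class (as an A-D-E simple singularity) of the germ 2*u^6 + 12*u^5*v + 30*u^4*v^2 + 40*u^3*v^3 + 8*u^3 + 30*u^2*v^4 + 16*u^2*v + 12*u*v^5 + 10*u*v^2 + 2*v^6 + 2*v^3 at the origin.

The Hessian of f at 0 has rank 0. Corank 2; j^3 = 2*(u + v)*(2*u + v)^2 has shape L^2 M (L != M), so D-series; mu = 7 gives D_7.

D_{7}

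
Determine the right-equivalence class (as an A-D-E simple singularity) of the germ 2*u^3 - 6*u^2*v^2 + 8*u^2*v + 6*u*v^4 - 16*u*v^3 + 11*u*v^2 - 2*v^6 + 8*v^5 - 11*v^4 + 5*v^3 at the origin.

D4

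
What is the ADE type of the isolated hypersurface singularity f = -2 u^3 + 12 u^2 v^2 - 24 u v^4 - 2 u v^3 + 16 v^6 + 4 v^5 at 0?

E_7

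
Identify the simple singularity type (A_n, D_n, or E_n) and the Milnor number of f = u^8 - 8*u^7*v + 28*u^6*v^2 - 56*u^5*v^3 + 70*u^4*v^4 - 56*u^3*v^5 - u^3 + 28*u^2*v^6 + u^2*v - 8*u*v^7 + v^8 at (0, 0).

Type D9, Milnor number mu = 9.

The Hessian of f at 0 is [[0, 0], [0, 0]] with rank 0, so corank 2. A Groebner basis of the Jacobian ideal J(f) in C{u,v} is {u*v/8 + v^7, u*v^2, u^2 - u*v}; counting standard monomials gives mu = 9. Corank 2; j^3 = -u^2*(u - v) has shape L^2 M (L != M), so D-series; mu = 9 gives D_9.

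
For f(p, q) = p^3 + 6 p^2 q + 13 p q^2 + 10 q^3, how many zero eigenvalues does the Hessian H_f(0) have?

2

Hessian at 0 has rank 0.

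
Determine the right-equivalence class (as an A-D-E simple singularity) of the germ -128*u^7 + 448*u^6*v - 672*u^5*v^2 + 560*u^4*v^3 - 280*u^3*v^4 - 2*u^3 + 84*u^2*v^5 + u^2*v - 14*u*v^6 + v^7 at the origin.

D_{8}

The Hessian of f at 0 has rank 0. Corank 2; j^3 = -u^2*(2*u - v) has shape L^2 M (L != M), so D-series; mu = 8 gives D_8.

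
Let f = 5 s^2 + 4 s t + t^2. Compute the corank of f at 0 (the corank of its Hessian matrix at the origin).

0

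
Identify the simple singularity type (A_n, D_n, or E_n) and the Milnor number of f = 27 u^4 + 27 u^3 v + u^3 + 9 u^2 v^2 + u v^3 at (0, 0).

The Hessian of f at 0 has rank 0. Corank 2; j^3 = u^3 is a perfect cube, so E-series; the 4-jet and mu = 7 give E_7.

Type E7, Milnor number mu = 7.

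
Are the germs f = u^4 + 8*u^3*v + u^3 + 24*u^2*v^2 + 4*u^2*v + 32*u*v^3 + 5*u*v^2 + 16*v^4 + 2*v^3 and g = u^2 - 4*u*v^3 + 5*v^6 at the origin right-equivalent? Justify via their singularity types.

The Hessian of f at 0 has rank 0. Corank 2; j^3 = (u + v)^2*(u + 2*v) has shape L^2 M (L != M), so D-series; mu = 5 gives D_5. The Hessian of g at 0 has rank 1. Corank 1: A-series; mu = 5 gives A_5. f is D_5 but g is A_5, hence not right-equivalent.

No.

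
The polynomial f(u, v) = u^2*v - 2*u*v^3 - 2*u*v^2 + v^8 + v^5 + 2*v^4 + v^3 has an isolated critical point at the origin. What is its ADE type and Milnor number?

Type D_9, Milnor number mu = 9.

The Hessian of f at 0 is [[0, 0], [0, 0]] with rank 0, so corank 2. A Groebner basis of the Jacobian ideal J(f) in C{u,v} is {u^4 - 6*u^3 + 14*u^2*v + u^2/2 - 23*u*v^2/2 + 5*u*v/2 - 3*v^2, u^3*v - 3*u^3 + 6*u^2*v + u^2/8 - 33*u*v^2/8 + 7*u*v/8 - v^2, -u^3 + u^2*v^2 + u^2*v, -u*v + v^3 + v^2}; counting standard monomials gives mu = 9. Corank 2; j^3 = v*(u - v)^2 has shape L^2 M (L != M), so D-series; mu = 9 gives D_9.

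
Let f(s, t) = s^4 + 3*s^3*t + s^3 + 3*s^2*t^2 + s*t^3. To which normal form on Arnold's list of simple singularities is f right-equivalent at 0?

E7

The Hessian of f at 0 has rank 0. Corank 2; j^3 = s^3 is a perfect cube, so E-series; the 4-jet and mu = 7 give E_7.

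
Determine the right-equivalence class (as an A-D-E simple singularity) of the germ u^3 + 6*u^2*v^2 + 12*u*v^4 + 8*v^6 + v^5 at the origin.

The Hessian of f at 0 has rank 0. Corank 2; j^3 = u^3 is a perfect cube, so E-series; the 5-jet and mu = 8 give E_8.

E_8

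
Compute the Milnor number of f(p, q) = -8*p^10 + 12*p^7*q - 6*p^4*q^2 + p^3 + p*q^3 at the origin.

The Hessian of f at 0 has rank 0. Corank 2; j^3 = p^3 is a perfect cube, so E-series; the 4-jet and mu = 7 give E_7.

7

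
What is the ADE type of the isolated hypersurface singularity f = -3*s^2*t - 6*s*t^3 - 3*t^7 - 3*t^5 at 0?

D_{8}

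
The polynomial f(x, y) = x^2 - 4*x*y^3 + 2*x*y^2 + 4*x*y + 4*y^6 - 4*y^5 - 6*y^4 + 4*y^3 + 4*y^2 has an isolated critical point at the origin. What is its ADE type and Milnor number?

Type A_3, Milnor number mu = 3.

The Hessian of f at 0 is [[2, 4], [4, 8]] with rank 1, so corank 1. A Groebner basis of the Jacobian ideal J(f) in C{x,y} is {x^2 + 4*x + 8*y, x*y - 2*x - 4*y, x + y^2 + 2*y}; counting standard monomials gives mu = 3. Corank 1: A-series; mu = 3 gives A_3.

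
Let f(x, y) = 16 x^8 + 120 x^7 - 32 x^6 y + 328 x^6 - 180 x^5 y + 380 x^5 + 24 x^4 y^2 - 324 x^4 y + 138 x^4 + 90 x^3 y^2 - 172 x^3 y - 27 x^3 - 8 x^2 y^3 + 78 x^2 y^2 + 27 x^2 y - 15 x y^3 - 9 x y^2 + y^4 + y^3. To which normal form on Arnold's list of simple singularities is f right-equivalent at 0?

E7

The Hessian of f at 0 has rank 0. Corank 2; j^3 = -(3*x - y)^3 is a perfect cube, so E-series; the 4-jet and mu = 7 give E_7.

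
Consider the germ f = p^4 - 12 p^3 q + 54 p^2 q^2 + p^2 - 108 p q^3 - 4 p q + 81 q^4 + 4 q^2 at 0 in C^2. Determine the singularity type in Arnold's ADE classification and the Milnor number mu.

The Hessian of f at 0 has rank 1. Corank 1: A-series; mu = 3 gives A_3.

Type A3, Milnor number mu = 3.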